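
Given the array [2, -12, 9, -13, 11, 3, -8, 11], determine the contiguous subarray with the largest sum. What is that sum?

Using Kadane's algorithm on [2, -12, 9, -13, 11, 3, -8, 11]:

Scanning through the array:
Position 1 (value -12): max_ending_here = -10, max_so_far = 2
Position 2 (value 9): max_ending_here = 9, max_so_far = 9
Position 3 (value -13): max_ending_here = -4, max_so_far = 9
Position 4 (value 11): max_ending_here = 11, max_so_far = 11
Position 5 (value 3): max_ending_here = 14, max_so_far = 14
Position 6 (value -8): max_ending_here = 6, max_so_far = 14
Position 7 (value 11): max_ending_here = 17, max_so_far = 17

Maximum subarray: [11, 3, -8, 11]
Maximum sum: 17

The maximum subarray is [11, 3, -8, 11] with sum 17. This subarray runs from index 4 to index 7.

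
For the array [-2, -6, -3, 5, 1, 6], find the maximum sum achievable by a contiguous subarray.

Using Kadane's algorithm on [-2, -6, -3, 5, 1, 6]:

Scanning through the array:
Position 1 (value -6): max_ending_here = -6, max_so_far = -2
Position 2 (value -3): max_ending_here = -3, max_so_far = -2
Position 3 (value 5): max_ending_here = 5, max_so_far = 5
Position 4 (value 1): max_ending_here = 6, max_so_far = 6
Position 5 (value 6): max_ending_here = 12, max_so_far = 12

Maximum subarray: [5, 1, 6]
Maximum sum: 12

The maximum subarray is [5, 1, 6] with sum 12. This subarray runs from index 3 to index 5.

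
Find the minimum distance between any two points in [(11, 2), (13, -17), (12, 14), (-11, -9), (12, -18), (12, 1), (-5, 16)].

Computing all pairwise distances among 7 points:

d((11, 2), (13, -17)) = 19.105
d((11, 2), (12, 14)) = 12.0416
d((11, 2), (-11, -9)) = 24.5967
d((11, 2), (12, -18)) = 20.025
d((11, 2), (12, 1)) = 1.4142 <-- minimum
d((11, 2), (-5, 16)) = 21.2603
d((13, -17), (12, 14)) = 31.0161
d((13, -17), (-11, -9)) = 25.2982
d((13, -17), (12, -18)) = 1.4142 <-- minimum
d((13, -17), (12, 1)) = 18.0278
d((13, -17), (-5, 16)) = 37.5899
d((12, 14), (-11, -9)) = 32.5269
d((12, 14), (12, -18)) = 32.0
d((12, 14), (12, 1)) = 13.0
d((12, 14), (-5, 16)) = 17.1172
d((-11, -9), (12, -18)) = 24.6982
d((-11, -9), (12, 1)) = 25.0799
d((-11, -9), (-5, 16)) = 25.7099
d((12, -18), (12, 1)) = 19.0
d((12, -18), (-5, 16)) = 38.0132
d((12, 1), (-5, 16)) = 22.6716

Minimum distance: 1.4142 (tie among 2 pairs: (11, 2) and (12, 1); (13, -17) and (12, -18))

The minimum Euclidean distance is 1.4142. There is a tie: 2 pairs achieve this minimum — (11, 2) and (12, 1); (13, -17) and (12, -18). Any of these is a valid closest pair. For 7 points, brute-force pairwise comparison is shown above. For large n, the divide-and-conquer algorithm (sort by x, recurse on halves, check the dividing strip) achieves O(n log n).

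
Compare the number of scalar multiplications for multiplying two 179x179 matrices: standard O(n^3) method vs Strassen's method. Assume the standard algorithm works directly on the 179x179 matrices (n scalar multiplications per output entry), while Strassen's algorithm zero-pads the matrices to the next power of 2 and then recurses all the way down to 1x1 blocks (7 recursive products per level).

Matrix multiplication for 179x179 matrices:

Strassen's algorithm requires power-of-2 dimensions. Pad 179x179 to 256x256 (next power of 2).

Standard algorithm: 179^3 = 5735339 multiplications
Strassen's algorithm: 7^(log2(256)) = 7^8 = 5764801 multiplications
Difference: 5735339 - 5764801 = -29462 (Strassen uses MORE here due to padding overhead — for small or just-over-power-of-2 n, padding can outweigh the per-level savings)

Standard: 5735339 multiplications (179^3). Strassen: 5764801 multiplications (7^8, after padding to 256x256). Strassen reduces 8 recursive multiplications to 7 at each level.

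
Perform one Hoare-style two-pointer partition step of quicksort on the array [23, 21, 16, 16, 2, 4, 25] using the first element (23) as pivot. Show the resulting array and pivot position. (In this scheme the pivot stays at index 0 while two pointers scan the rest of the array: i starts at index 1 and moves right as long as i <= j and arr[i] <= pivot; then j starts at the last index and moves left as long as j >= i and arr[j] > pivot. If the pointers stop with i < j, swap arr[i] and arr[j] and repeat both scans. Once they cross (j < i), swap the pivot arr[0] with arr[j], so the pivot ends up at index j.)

Hoare-style two-pointer partition with pivot = 23:

Initial array: [23, 21, 16, 16, 2, 4, 25]

Pointers start at i = 1, j = 6.
i ends at 6, j ends at 5: the pointers have crossed (j < i), so scanning stops.

Swap pivot arr[0] with arr[5] to place pivot at position 5: [4, 21, 16, 16, 2, 23, 25]
Pivot position: 5

After partitioning with pivot 23, the array becomes [4, 21, 16, 16, 2, 23, 25]. The pivot is placed at index 5. All elements to the left of the pivot are <= 23, and all elements to the right are > 23.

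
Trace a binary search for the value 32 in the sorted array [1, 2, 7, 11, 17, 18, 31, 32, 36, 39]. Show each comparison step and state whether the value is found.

Binary search for 32 in [1, 2, 7, 11, 17, 18, 31, 32, 36, 39]:

lo=0, hi=9, mid=4, arr[mid]=17 -> 17 < 32, search right half
lo=5, hi=9, mid=7, arr[mid]=32 -> Found target at index 7!

Binary search finds 32 at index 7 after 2 comparisons. The search repeatedly halves the search space by comparing with the middle element.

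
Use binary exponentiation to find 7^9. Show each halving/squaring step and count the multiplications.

Computing 7^9 by squaring (build up from 7^1; each line after the first costs one multiplication):

7^1 = 7
7^2 = (7^1)^2 = 7^2 = 49
7^4 = (7^2)^2 = 49^2 = 2401
7^8 = (7^4)^2 = 2401^2 = 5764801
7^9 = 7 * 7^8 = 7 * 5764801 = 40353607

Result: 40353607
Multiplications needed: 4 (4 lines after 7^1)

7^9 = 40353607. Using exponentiation by squaring, this requires 4 multiplications. The key idea: if the exponent is even, square the half-power; if odd, multiply by the base once.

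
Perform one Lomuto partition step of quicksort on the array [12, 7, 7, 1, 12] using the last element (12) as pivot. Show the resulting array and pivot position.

Lomuto partition with pivot = 12:

Initial array: [12, 7, 7, 1, 12]

arr[0]=12 <= 12: swap with position 0, array becomes [12, 7, 7, 1, 12]
arr[1]=7 <= 12: swap with position 1, array becomes [12, 7, 7, 1, 12]
arr[2]=7 <= 12: swap with position 2, array becomes [12, 7, 7, 1, 12]
arr[3]=1 <= 12: swap with position 3, array becomes [12, 7, 7, 1, 12]

Place pivot at position 4: [12, 7, 7, 1, 12]
Pivot position: 4

After partitioning with pivot 12, the array becomes [12, 7, 7, 1, 12]. The pivot is placed at index 4. All elements to the left of the pivot are <= 12, and all elements to the right are > 12.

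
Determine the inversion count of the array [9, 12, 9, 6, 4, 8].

Finding inversions in [9, 12, 9, 6, 4, 8]:

(0, 3): arr[0]=9 > arr[3]=6
(0, 4): arr[0]=9 > arr[4]=4
(0, 5): arr[0]=9 > arr[5]=8
(1, 2): arr[1]=12 > arr[2]=9
(1, 3): arr[1]=12 > arr[3]=6
(1, 4): arr[1]=12 > arr[4]=4
(1, 5): arr[1]=12 > arr[5]=8
(2, 3): arr[2]=9 > arr[3]=6
(2, 4): arr[2]=9 > arr[4]=4
(2, 5): arr[2]=9 > arr[5]=8
(3, 4): arr[3]=6 > arr[4]=4

Total inversions: 11

The array has 11 inversion(s): (0,3), (0,4), (0,5), (1,2), (1,3), (1,4), (1,5), (2,3), (2,4), (2,5), (3,4). Each pair (i,j) satisfies i < j and arr[i] > arr[j].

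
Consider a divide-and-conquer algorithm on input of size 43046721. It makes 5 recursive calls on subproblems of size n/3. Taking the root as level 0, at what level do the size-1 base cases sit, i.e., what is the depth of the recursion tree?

For divide and conquer with division factor 3:

Problem sizes at each level:
Level 0: 43046721
Level 1: 14348907
Level 2: 4782969
Level 3: 1594323
Level 4: 531441
Level 5: 177147
Level 6: 59049
Level 7: 19683
Level 8: 6561
Level 9: 2187
Level 10: 729
Level 11: 243
Level 12: 81
Level 13: 27
Level 14: 9
Level 15: 3
Level 16: 1

The root is level 0 and the size-1 base case is level 16 (the tree spans levels 0 through 16, i.e. 17 levels counting the root), so the depth is the number of divisions: log_3(43046721) = 16

The recursion tree depth is log_3(43046721) = 16. At each level, the problem size is divided by 3, so it takes 16 divisions to reduce to a base case of size 1. The algorithm makes 5 recursive calls at each level.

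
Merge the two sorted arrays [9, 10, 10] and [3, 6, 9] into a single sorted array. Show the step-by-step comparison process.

Merging process:

Compare 9 vs 3: take 3 from right. Merged: [3]
Compare 9 vs 6: take 6 from right. Merged: [3, 6]
Compare 9 vs 9: take 9 from left. Merged: [3, 6, 9]
Compare 10 vs 9: take 9 from right. Merged: [3, 6, 9, 9]
Append remaining from left: [10, 10]. Merged: [3, 6, 9, 9, 10, 10]

Final merged array: [3, 6, 9, 9, 10, 10]
Total comparisons: 4

The merged array is [3, 6, 9, 9, 10, 10], requiring 4 comparisons. The merge step runs in O(n) time where n is the total number of elements.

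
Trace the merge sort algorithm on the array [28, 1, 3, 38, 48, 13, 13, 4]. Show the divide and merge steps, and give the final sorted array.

Merge sort trace:

Split: [28, 1, 3, 38, 48, 13, 13, 4] -> [28, 1, 3, 38] and [48, 13, 13, 4]
  Split: [28, 1, 3, 38] -> [28, 1] and [3, 38]
    Split: [28, 1] -> [28] and [1]
    Merge: [28] + [1] -> [1, 28]
    Split: [3, 38] -> [3] and [38]
    Merge: [3] + [38] -> [3, 38]
  Merge: [1, 28] + [3, 38] -> [1, 3, 28, 38]
  Split: [48, 13, 13, 4] -> [48, 13] and [13, 4]
    Split: [48, 13] -> [48] and [13]
    Merge: [48] + [13] -> [13, 48]
    Split: [13, 4] -> [13] and [4]
    Merge: [13] + [4] -> [4, 13]
  Merge: [13, 48] + [4, 13] -> [4, 13, 13, 48]
Merge: [1, 3, 28, 38] + [4, 13, 13, 48] -> [1, 3, 4, 13, 13, 28, 38, 48]

Final sorted array: [1, 3, 4, 13, 13, 28, 38, 48]

The merge sort proceeds by recursively splitting the array and merging sorted halves.
After all merges, the sorted array is [1, 3, 4, 13, 13, 28, 38, 48].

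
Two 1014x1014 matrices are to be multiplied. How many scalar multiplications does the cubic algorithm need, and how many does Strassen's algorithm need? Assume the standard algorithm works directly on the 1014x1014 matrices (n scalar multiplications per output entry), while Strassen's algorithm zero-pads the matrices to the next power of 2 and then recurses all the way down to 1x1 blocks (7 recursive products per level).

Matrix multiplication for 1014x1014 matrices:

Strassen's algorithm requires power-of-2 dimensions. Pad 1014x1014 to 1024x1024 (next power of 2).

Standard algorithm: 1014^3 = 1042590744 multiplications
Strassen's algorithm: 7^(log2(1024)) = 7^10 = 282475249 multiplications
Savings: 1042590744 - 282475249 = 760115495 multiplications

Standard: 1042590744 multiplications (1014^3). Strassen: 282475249 multiplications (7^10, after padding to 1024x1024). Strassen reduces 8 recursive multiplications to 7 at each level.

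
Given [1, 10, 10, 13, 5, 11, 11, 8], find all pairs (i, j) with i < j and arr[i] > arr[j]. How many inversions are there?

Finding inversions in [1, 10, 10, 13, 5, 11, 11, 8]:

(1, 4): arr[1]=10 > arr[4]=5
(1, 7): arr[1]=10 > arr[7]=8
(2, 4): arr[2]=10 > arr[4]=5
(2, 7): arr[2]=10 > arr[7]=8
(3, 4): arr[3]=13 > arr[4]=5
(3, 5): arr[3]=13 > arr[5]=11
(3, 6): arr[3]=13 > arr[6]=11
(3, 7): arr[3]=13 > arr[7]=8
(5, 7): arr[5]=11 > arr[7]=8
(6, 7): arr[6]=11 > arr[7]=8

Total inversions: 10

The array has 10 inversion(s): (1,4), (1,7), (2,4), (2,7), (3,4), (3,5), (3,6), (3,7), (5,7), (6,7). Each pair (i,j) satisfies i < j and arr[i] > arr[j].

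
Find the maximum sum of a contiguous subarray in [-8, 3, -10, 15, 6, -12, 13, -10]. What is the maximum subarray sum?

Using Kadane's algorithm on [-8, 3, -10, 15, 6, -12, 13, -10]:

Scanning through the array:
Position 1 (value 3): max_ending_here = 3, max_so_far = 3
Position 2 (value -10): max_ending_here = -7, max_so_far = 3
Position 3 (value 15): max_ending_here = 15, max_so_far = 15
Position 4 (value 6): max_ending_here = 21, max_so_far = 21
Position 5 (value -12): max_ending_here = 9, max_so_far = 21
Position 6 (value 13): max_ending_here = 22, max_so_far = 22
Position 7 (value -10): max_ending_here = 12, max_so_far = 22

Maximum subarray: [15, 6, -12, 13]
Maximum sum: 22

The maximum subarray is [15, 6, -12, 13] with sum 22. This subarray runs from index 3 to index 6.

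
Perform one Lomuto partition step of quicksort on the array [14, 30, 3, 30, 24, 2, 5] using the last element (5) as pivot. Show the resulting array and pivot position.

Lomuto partition with pivot = 5:

Initial array: [14, 30, 3, 30, 24, 2, 5]

arr[0]=14 > 5: no swap
arr[1]=30 > 5: no swap
arr[2]=3 <= 5: swap with position 0, array becomes [3, 30, 14, 30, 24, 2, 5]
arr[3]=30 > 5: no swap
arr[4]=24 > 5: no swap
arr[5]=2 <= 5: swap with position 1, array becomes [3, 2, 14, 30, 24, 30, 5]

Place pivot at position 2: [3, 2, 5, 30, 24, 30, 14]
Pivot position: 2

After partitioning with pivot 5, the array becomes [3, 2, 5, 30, 24, 30, 14]. The pivot is placed at index 2. All elements to the left of the pivot are <= 5, and all elements to the right are > 5.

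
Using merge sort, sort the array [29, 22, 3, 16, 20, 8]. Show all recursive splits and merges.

Merge sort trace:

Split: [29, 22, 3, 16, 20, 8] -> [29, 22, 3] and [16, 20, 8]
  Split: [29, 22, 3] -> [29] and [22, 3]
    Split: [22, 3] -> [22] and [3]
    Merge: [22] + [3] -> [3, 22]
  Merge: [29] + [3, 22] -> [3, 22, 29]
  Split: [16, 20, 8] -> [16] and [20, 8]
    Split: [20, 8] -> [20] and [8]
    Merge: [20] + [8] -> [8, 20]
  Merge: [16] + [8, 20] -> [8, 16, 20]
Merge: [3, 22, 29] + [8, 16, 20] -> [3, 8, 16, 20, 22, 29]

Final sorted array: [3, 8, 16, 20, 22, 29]

The merge sort proceeds by recursively splitting the array and merging sorted halves.
After all merges, the sorted array is [3, 8, 16, 20, 22, 29].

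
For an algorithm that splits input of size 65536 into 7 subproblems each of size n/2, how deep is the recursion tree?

For divide and conquer with division factor 2:

Problem sizes at each level:
Level 0: 65536
Level 1: 32768
Level 2: 16384
Level 3: 8192
Level 4: 4096
Level 5: 2048
Level 6: 1024
Level 7: 512
Level 8: 256
Level 9: 128
Level 10: 64
Level 11: 32
Level 12: 16
Level 13: 8
Level 14: 4
Level 15: 2
Level 16: 1

The root is level 0 and the size-1 base case is level 16 (the tree spans levels 0 through 16, i.e. 17 levels counting the root), so the depth is the number of divisions: log_2(65536) = 16

The recursion tree depth is log_2(65536) = 16. At each level, the problem size is divided by 2, so it takes 16 divisions to reduce to a base case of size 1. The algorithm makes 7 recursive calls at each level.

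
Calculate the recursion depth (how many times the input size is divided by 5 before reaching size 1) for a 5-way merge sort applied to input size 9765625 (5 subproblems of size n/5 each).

For divide and conquer with division factor 5:

Problem sizes at each level:
Level 0: 9765625
Level 1: 1953125
Level 2: 390625
Level 3: 78125
Level 4: 15625
Level 5: 3125
Level 6: 625
Level 7: 125
Level 8: 25
Level 9: 5
Level 10: 1

The root is level 0 and the size-1 base case is level 10 (the tree spans levels 0 through 10, i.e. 11 levels counting the root), so the depth is the number of divisions: log_5(9765625) = 10

The recursion tree depth is log_5(9765625) = 10. At each level, the problem size is divided by 5, so it takes 10 divisions to reduce to a base case of size 1. The algorithm makes 5 recursive calls at each level.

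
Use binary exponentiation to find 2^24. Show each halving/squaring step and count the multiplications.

Computing 2^24 by squaring (build up from 2^1; each line after the first costs one multiplication):

2^1 = 2
2^2 = (2^1)^2 = 2^2 = 4
2^3 = 2 * 2^2 = 2 * 4 = 8
2^6 = (2^3)^2 = 8^2 = 64
2^12 = (2^6)^2 = 64^2 = 4096
2^24 = (2^12)^2 = 4096^2 = 16777216

Result: 16777216
Multiplications needed: 5 (5 lines after 2^1)

2^24 = 16777216. Using exponentiation by squaring, this requires 5 multiplications. The key idea: if the exponent is even, square the half-power; if odd, multiply by the base once.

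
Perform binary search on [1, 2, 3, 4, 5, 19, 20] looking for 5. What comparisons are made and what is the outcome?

Binary search for 5 in [1, 2, 3, 4, 5, 19, 20]:

lo=0, hi=6, mid=3, arr[mid]=4 -> 4 < 5, search right half
lo=4, hi=6, mid=5, arr[mid]=19 -> 19 > 5, search left half
lo=4, hi=4, mid=4, arr[mid]=5 -> Found target at index 4!

Binary search finds 5 at index 4 after 3 comparisons. The search repeatedly halves the search space by comparing with the middle element.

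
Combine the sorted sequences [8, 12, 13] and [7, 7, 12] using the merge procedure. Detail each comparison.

Merging process:

Compare 8 vs 7: take 7 from right. Merged: [7]
Compare 8 vs 7: take 7 from right. Merged: [7, 7]
Compare 8 vs 12: take 8 from left. Merged: [7, 7, 8]
Compare 12 vs 12: take 12 from left. Merged: [7, 7, 8, 12]
Compare 13 vs 12: take 12 from right. Merged: [7, 7, 8, 12, 12]
Append remaining from left: [13]. Merged: [7, 7, 8, 12, 12, 13]

Final merged array: [7, 7, 8, 12, 12, 13]
Total comparisons: 5

The merged array is [7, 7, 8, 12, 12, 13], requiring 5 comparisons. The merge step runs in O(n) time where n is the total number of elements.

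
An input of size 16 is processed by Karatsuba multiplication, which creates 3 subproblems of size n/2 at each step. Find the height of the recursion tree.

For divide and conquer with division factor 2:

Problem sizes at each level:
Level 0: 16
Level 1: 8
Level 2: 4
Level 3: 2
Level 4: 1

The root is level 0 and the size-1 base case is level 4 (the tree spans levels 0 through 4, i.e. 5 levels counting the root), so the depth is the number of divisions: log_2(16) = 4

The recursion tree depth is log_2(16) = 4. At each level, the problem size is divided by 2, so it takes 4 divisions to reduce to a base case of size 1. The algorithm makes 3 recursive calls at each level.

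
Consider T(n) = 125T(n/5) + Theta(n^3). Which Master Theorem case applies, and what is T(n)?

Master Theorem for T(n) = 125T(n/5) + O(n^3):

a = 125, b = 5, c = 3
log_b(a) = log_5(125) = 3.0000

Case 2: c = 3 = log_5(125) = 3.0000
T(n) = O(n^3 log n) = O(n^3 log n)

For T(n) = 125T(n/5) + O(n^3): log_5(125) = 3.0000. This is Case 2 of the Master Theorem (c = log_b(a), equal work at all levels), giving O(n^3 log n).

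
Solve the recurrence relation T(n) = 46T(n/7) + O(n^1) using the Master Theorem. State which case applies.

Master Theorem for T(n) = 46T(n/7) + O(n^1):

a = 46, b = 7, c = 1
log_b(a) = log_7(46) = 1.9675

Case 1: c = 1 < log_7(46) = 1.9675
T(n) = O(n^(log_7 46))

For T(n) = 46T(n/7) + O(n^1): log_7(46) = 1.9675. This is Case 1 of the Master Theorem (c < log_b(a), work dominated by leaves), giving O(n^(log_7 46)).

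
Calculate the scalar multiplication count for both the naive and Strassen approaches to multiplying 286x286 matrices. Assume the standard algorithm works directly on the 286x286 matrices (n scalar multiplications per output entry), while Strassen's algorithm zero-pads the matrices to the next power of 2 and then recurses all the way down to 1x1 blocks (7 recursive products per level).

Matrix multiplication for 286x286 matrices:

Strassen's algorithm requires power-of-2 dimensions. Pad 286x286 to 512x512 (next power of 2).

Standard algorithm: 286^3 = 23393656 multiplications
Strassen's algorithm: 7^(log2(512)) = 7^9 = 40353607 multiplications
Difference: 23393656 - 40353607 = -16959951 (Strassen uses MORE here due to padding overhead — for small or just-over-power-of-2 n, padding can outweigh the per-level savings)

Standard: 23393656 multiplications (286^3). Strassen: 40353607 multiplications (7^9, after padding to 512x512). Strassen reduces 8 recursive multiplications to 7 at each level.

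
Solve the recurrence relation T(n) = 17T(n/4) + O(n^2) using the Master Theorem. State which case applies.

Master Theorem for T(n) = 17T(n/4) + O(n^2):

a = 17, b = 4, c = 2
log_b(a) = log_4(17) = 2.0437

Case 1: c = 2 < log_4(17) = 2.0437
T(n) = O(n^(log_4 17))

For T(n) = 17T(n/4) + O(n^2): log_4(17) = 2.0437. This is Case 1 of the Master Theorem (c < log_b(a), work dominated by leaves), giving O(n^(log_4 17)).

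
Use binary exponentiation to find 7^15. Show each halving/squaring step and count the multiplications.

Computing 7^15 by squaring (build up from 7^1; each line after the first costs one multiplication):

7^1 = 7
7^2 = (7^1)^2 = 7^2 = 49
7^3 = 7 * 7^2 = 7 * 49 = 343
7^6 = (7^3)^2 = 343^2 = 117649
7^7 = 7 * 7^6 = 7 * 117649 = 823543
7^14 = (7^7)^2 = 823543^2 = 678223072849
7^15 = 7 * 7^14 = 7 * 678223072849 = 4747561509943

Result: 4747561509943
Multiplications needed: 6 (6 lines after 7^1)

7^15 = 4747561509943. Using exponentiation by squaring, this requires 6 multiplications. The key idea: if the exponent is even, square the half-power; if odd, multiply by the base once.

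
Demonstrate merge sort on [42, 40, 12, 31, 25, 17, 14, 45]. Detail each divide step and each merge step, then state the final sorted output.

Merge sort trace:

Split: [42, 40, 12, 31, 25, 17, 14, 45] -> [42, 40, 12, 31] and [25, 17, 14, 45]
  Split: [42, 40, 12, 31] -> [42, 40] and [12, 31]
    Split: [42, 40] -> [42] and [40]
    Merge: [42] + [40] -> [40, 42]
    Split: [12, 31] -> [12] and [31]
    Merge: [12] + [31] -> [12, 31]
  Merge: [40, 42] + [12, 31] -> [12, 31, 40, 42]
  Split: [25, 17, 14, 45] -> [25, 17] and [14, 45]
    Split: [25, 17] -> [25] and [17]
    Merge: [25] + [17] -> [17, 25]
    Split: [14, 45] -> [14] and [45]
    Merge: [14] + [45] -> [14, 45]
  Merge: [17, 25] + [14, 45] -> [14, 17, 25, 45]
Merge: [12, 31, 40, 42] + [14, 17, 25, 45] -> [12, 14, 17, 25, 31, 40, 42, 45]

Final sorted array: [12, 14, 17, 25, 31, 40, 42, 45]

The merge sort proceeds by recursively splitting the array and merging sorted halves.
After all merges, the sorted array is [12, 14, 17, 25, 31, 40, 42, 45].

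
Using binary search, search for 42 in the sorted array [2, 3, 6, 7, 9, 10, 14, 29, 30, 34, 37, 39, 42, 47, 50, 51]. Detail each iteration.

Binary search for 42 in [2, 3, 6, 7, 9, 10, 14, 29, 30, 34, 37, 39, 42, 47, 50, 51]:

lo=0, hi=15, mid=7, arr[mid]=29 -> 29 < 42, search right half
lo=8, hi=15, mid=11, arr[mid]=39 -> 39 < 42, search right half
lo=12, hi=15, mid=13, arr[mid]=47 -> 47 > 42, search left half
lo=12, hi=12, mid=12, arr[mid]=42 -> Found target at index 12!

Binary search finds 42 at index 12 after 4 comparisons. The search repeatedly halves the search space by comparing with the middle element.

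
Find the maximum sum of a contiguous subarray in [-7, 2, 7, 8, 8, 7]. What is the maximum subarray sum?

Using Kadane's algorithm on [-7, 2, 7, 8, 8, 7]:

Scanning through the array:
Position 1 (value 2): max_ending_here = 2, max_so_far = 2
Position 2 (value 7): max_ending_here = 9, max_so_far = 9
Position 3 (value 8): max_ending_here = 17, max_so_far = 17
Position 4 (value 8): max_ending_here = 25, max_so_far = 25
Position 5 (value 7): max_ending_here = 32, max_so_far = 32

Maximum subarray: [2, 7, 8, 8, 7]
Maximum sum: 32

The maximum subarray is [2, 7, 8, 8, 7] with sum 32. This subarray runs from index 1 to index 5.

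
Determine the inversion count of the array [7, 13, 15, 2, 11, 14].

Finding inversions in [7, 13, 15, 2, 11, 14]:

(0, 3): arr[0]=7 > arr[3]=2
(1, 3): arr[1]=13 > arr[3]=2
(1, 4): arr[1]=13 > arr[4]=11
(2, 3): arr[2]=15 > arr[3]=2
(2, 4): arr[2]=15 > arr[4]=11
(2, 5): arr[2]=15 > arr[5]=14

Total inversions: 6

The array has 6 inversion(s): (0,3), (1,3), (1,4), (2,3), (2,4), (2,5). Each pair (i,j) satisfies i < j and arr[i] > arr[j].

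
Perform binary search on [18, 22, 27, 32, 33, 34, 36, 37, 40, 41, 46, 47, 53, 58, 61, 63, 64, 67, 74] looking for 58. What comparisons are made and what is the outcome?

Binary search for 58 in [18, 22, 27, 32, 33, 34, 36, 37, 40, 41, 46, 47, 53, 58, 61, 63, 64, 67, 74]:

lo=0, hi=18, mid=9, arr[mid]=41 -> 41 < 58, search right half
lo=10, hi=18, mid=14, arr[mid]=61 -> 61 > 58, search left half
lo=10, hi=13, mid=11, arr[mid]=47 -> 47 < 58, search right half
lo=12, hi=13, mid=12, arr[mid]=53 -> 53 < 58, search right half
lo=13, hi=13, mid=13, arr[mid]=58 -> Found target at index 13!

Binary search finds 58 at index 13 after 5 comparisons. The search repeatedly halves the search space by comparing with the middle element.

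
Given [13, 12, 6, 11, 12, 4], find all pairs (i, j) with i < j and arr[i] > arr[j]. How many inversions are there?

Finding inversions in [13, 12, 6, 11, 12, 4]:

(0, 1): arr[0]=13 > arr[1]=12
(0, 2): arr[0]=13 > arr[2]=6
(0, 3): arr[0]=13 > arr[3]=11
(0, 4): arr[0]=13 > arr[4]=12
(0, 5): arr[0]=13 > arr[5]=4
(1, 2): arr[1]=12 > arr[2]=6
(1, 3): arr[1]=12 > arr[3]=11
(1, 5): arr[1]=12 > arr[5]=4
(2, 5): arr[2]=6 > arr[5]=4
(3, 5): arr[3]=11 > arr[5]=4
(4, 5): arr[4]=12 > arr[5]=4

Total inversions: 11

The array has 11 inversion(s): (0,1), (0,2), (0,3), (0,4), (0,5), (1,2), (1,3), (1,5), (2,5), (3,5), (4,5). Each pair (i,j) satisfies i < j and arr[i] > arr[j].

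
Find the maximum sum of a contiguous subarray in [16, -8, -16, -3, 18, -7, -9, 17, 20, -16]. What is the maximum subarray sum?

Using Kadane's algorithm on [16, -8, -16, -3, 18, -7, -9, 17, 20, -16]:

Scanning through the array:
Position 1 (value -8): max_ending_here = 8, max_so_far = 16
Position 2 (value -16): max_ending_here = -8, max_so_far = 16
Position 3 (value -3): max_ending_here = -3, max_so_far = 16
Position 4 (value 18): max_ending_here = 18, max_so_far = 18
Position 5 (value -7): max_ending_here = 11, max_so_far = 18
Position 6 (value -9): max_ending_here = 2, max_so_far = 18
Position 7 (value 17): max_ending_here = 19, max_so_far = 19
Position 8 (value 20): max_ending_here = 39, max_so_far = 39
Position 9 (value -16): max_ending_here = 23, max_so_far = 39

Maximum subarray: [18, -7, -9, 17, 20]
Maximum sum: 39

The maximum subarray is [18, -7, -9, 17, 20] with sum 39. This subarray runs from index 4 to index 8.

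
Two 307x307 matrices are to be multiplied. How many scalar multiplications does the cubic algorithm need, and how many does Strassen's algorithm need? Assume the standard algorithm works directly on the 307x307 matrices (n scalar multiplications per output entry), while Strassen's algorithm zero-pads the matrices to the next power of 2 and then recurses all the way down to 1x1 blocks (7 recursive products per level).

Matrix multiplication for 307x307 matrices:

Strassen's algorithm requires power-of-2 dimensions. Pad 307x307 to 512x512 (next power of 2).

Standard algorithm: 307^3 = 28934443 multiplications
Strassen's algorithm: 7^(log2(512)) = 7^9 = 40353607 multiplications
Difference: 28934443 - 40353607 = -11419164 (Strassen uses MORE here due to padding overhead — for small or just-over-power-of-2 n, padding can outweigh the per-level savings)

Standard: 28934443 multiplications (307^3). Strassen: 40353607 multiplications (7^9, after padding to 512x512). Strassen reduces 8 recursive multiplications to 7 at each level.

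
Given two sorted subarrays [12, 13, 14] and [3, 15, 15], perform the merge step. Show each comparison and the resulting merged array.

Merging process:

Compare 12 vs 3: take 3 from right. Merged: [3]
Compare 12 vs 15: take 12 from left. Merged: [3, 12]
Compare 13 vs 15: take 13 from left. Merged: [3, 12, 13]
Compare 14 vs 15: take 14 from left. Merged: [3, 12, 13, 14]
Append remaining from right: [15, 15]. Merged: [3, 12, 13, 14, 15, 15]

Final merged array: [3, 12, 13, 14, 15, 15]
Total comparisons: 4

The merged array is [3, 12, 13, 14, 15, 15], requiring 4 comparisons. The merge step runs in O(n) time where n is the total number of elements.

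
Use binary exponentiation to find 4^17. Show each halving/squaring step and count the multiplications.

Computing 4^17 by squaring (build up from 4^1; each line after the first costs one multiplication):

4^1 = 4
4^2 = (4^1)^2 = 4^2 = 16
4^4 = (4^2)^2 = 16^2 = 256
4^8 = (4^4)^2 = 256^2 = 65536
4^16 = (4^8)^2 = 65536^2 = 4294967296
4^17 = 4 * 4^16 = 4 * 4294967296 = 17179869184

Result: 17179869184
Multiplications needed: 5 (5 lines after 4^1)

4^17 = 17179869184. Using exponentiation by squaring, this requires 5 multiplications. The key idea: if the exponent is even, square the half-power; if odd, multiply by the base once.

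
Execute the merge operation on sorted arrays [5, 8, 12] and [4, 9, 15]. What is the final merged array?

Merging process:

Compare 5 vs 4: take 4 from right. Merged: [4]
Compare 5 vs 9: take 5 from left. Merged: [4, 5]
Compare 8 vs 9: take 8 from left. Merged: [4, 5, 8]
Compare 12 vs 9: take 9 from right. Merged: [4, 5, 8, 9]
Compare 12 vs 15: take 12 from left. Merged: [4, 5, 8, 9, 12]
Append remaining from right: [15]. Merged: [4, 5, 8, 9, 12, 15]

Final merged array: [4, 5, 8, 9, 12, 15]
Total comparisons: 5

The merged array is [4, 5, 8, 9, 12, 15], requiring 5 comparisons. The merge step runs in O(n) time where n is the total number of elements.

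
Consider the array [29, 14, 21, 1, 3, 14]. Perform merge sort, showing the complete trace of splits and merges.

Merge sort trace:

Split: [29, 14, 21, 1, 3, 14] -> [29, 14, 21] and [1, 3, 14]
  Split: [29, 14, 21] -> [29] and [14, 21]
    Split: [14, 21] -> [14] and [21]
    Merge: [14] + [21] -> [14, 21]
  Merge: [29] + [14, 21] -> [14, 21, 29]
  Split: [1, 3, 14] -> [1] and [3, 14]
    Split: [3, 14] -> [3] and [14]
    Merge: [3] + [14] -> [3, 14]
  Merge: [1] + [3, 14] -> [1, 3, 14]
Merge: [14, 21, 29] + [1, 3, 14] -> [1, 3, 14, 14, 21, 29]

Final sorted array: [1, 3, 14, 14, 21, 29]

The merge sort proceeds by recursively splitting the array and merging sorted halves.
After all merges, the sorted array is [1, 3, 14, 14, 21, 29].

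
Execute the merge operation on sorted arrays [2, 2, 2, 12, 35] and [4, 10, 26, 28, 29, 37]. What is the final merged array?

Merging process:

Compare 2 vs 4: take 2 from left. Merged: [2]
Compare 2 vs 4: take 2 from left. Merged: [2, 2]
Compare 2 vs 4: take 2 from left. Merged: [2, 2, 2]
Compare 12 vs 4: take 4 from right. Merged: [2, 2, 2, 4]
Compare 12 vs 10: take 10 from right. Merged: [2, 2, 2, 4, 10]
Compare 12 vs 26: take 12 from left. Merged: [2, 2, 2, 4, 10, 12]
Compare 35 vs 26: take 26 from right. Merged: [2, 2, 2, 4, 10, 12, 26]
Compare 35 vs 28: take 28 from right. Merged: [2, 2, 2, 4, 10, 12, 26, 28]
Compare 35 vs 29: take 29 from right. Merged: [2, 2, 2, 4, 10, 12, 26, 28, 29]
Compare 35 vs 37: take 35 from left. Merged: [2, 2, 2, 4, 10, 12, 26, 28, 29, 35]
Append remaining from right: [37]. Merged: [2, 2, 2, 4, 10, 12, 26, 28, 29, 35, 37]

Final merged array: [2, 2, 2, 4, 10, 12, 26, 28, 29, 35, 37]
Total comparisons: 10

The merged array is [2, 2, 2, 4, 10, 12, 26, 28, 29, 35, 37], requiring 10 comparisons. The merge step runs in O(n) time where n is the total number of elements.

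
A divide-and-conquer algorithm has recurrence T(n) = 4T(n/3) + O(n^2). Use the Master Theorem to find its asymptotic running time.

Master Theorem for T(n) = 4T(n/3) + O(n^2):

a = 4, b = 3, c = 2
log_b(a) = log_3(4) = 1.2619

Case 3: c = 2 > log_3(4) = 1.2619
T(n) = O(n^2) = O(n^2)

For T(n) = 4T(n/3) + O(n^2): log_3(4) = 1.2619. This is Case 3 of the Master Theorem (c > log_b(a), work dominated by root), giving O(n^2).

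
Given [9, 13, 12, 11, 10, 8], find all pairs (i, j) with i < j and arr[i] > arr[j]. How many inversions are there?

Finding inversions in [9, 13, 12, 11, 10, 8]:

(0, 5): arr[0]=9 > arr[5]=8
(1, 2): arr[1]=13 > arr[2]=12
(1, 3): arr[1]=13 > arr[3]=11
(1, 4): arr[1]=13 > arr[4]=10
(1, 5): arr[1]=13 > arr[5]=8
(2, 3): arr[2]=12 > arr[3]=11
(2, 4): arr[2]=12 > arr[4]=10
(2, 5): arr[2]=12 > arr[5]=8
(3, 4): arr[3]=11 > arr[4]=10
(3, 5): arr[3]=11 > arr[5]=8
(4, 5): arr[4]=10 > arr[5]=8

Total inversions: 11

The array has 11 inversion(s): (0,5), (1,2), (1,3), (1,4), (1,5), (2,3), (2,4), (2,5), (3,4), (3,5), (4,5). Each pair (i,j) satisfies i < j and arr[i] > arr[j].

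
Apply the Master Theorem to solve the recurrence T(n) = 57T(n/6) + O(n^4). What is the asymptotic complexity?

Master Theorem for T(n) = 57T(n/6) + O(n^4):

a = 57, b = 6, c = 4
log_b(a) = log_6(57) = 2.2565

Case 3: c = 4 > log_6(57) = 2.2565
T(n) = O(n^4) = O(n^4)

For T(n) = 57T(n/6) + O(n^4): log_6(57) = 2.2565. This is Case 3 of the Master Theorem (c > log_b(a), work dominated by root), giving O(n^4).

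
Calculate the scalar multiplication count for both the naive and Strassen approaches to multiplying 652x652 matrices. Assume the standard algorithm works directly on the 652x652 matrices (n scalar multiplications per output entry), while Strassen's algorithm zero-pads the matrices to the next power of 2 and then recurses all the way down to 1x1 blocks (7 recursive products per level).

Matrix multiplication for 652x652 matrices:

Strassen's algorithm requires power-of-2 dimensions. Pad 652x652 to 1024x1024 (next power of 2).

Standard algorithm: 652^3 = 277167808 multiplications
Strassen's algorithm: 7^(log2(1024)) = 7^10 = 282475249 multiplications
Difference: 277167808 - 282475249 = -5307441 (Strassen uses MORE here due to padding overhead — for small or just-over-power-of-2 n, padding can outweigh the per-level savings)

Standard: 277167808 multiplications (652^3). Strassen: 282475249 multiplications (7^10, after padding to 1024x1024). Strassen reduces 8 recursive multiplications to 7 at each level.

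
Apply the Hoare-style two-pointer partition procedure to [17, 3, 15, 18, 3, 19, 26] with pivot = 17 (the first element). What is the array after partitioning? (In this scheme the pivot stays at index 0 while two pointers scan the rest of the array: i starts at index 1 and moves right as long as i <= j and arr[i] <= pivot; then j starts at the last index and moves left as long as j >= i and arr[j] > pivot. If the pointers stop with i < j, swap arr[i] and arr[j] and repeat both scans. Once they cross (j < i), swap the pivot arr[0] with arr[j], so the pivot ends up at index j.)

Hoare-style two-pointer partition with pivot = 17:

Initial array: [17, 3, 15, 18, 3, 19, 26]

Pointers start at i = 1, j = 6.
i stops at index 3 (arr[3]=18 > 17), j stops at index 4 (arr[4]=3 <= 17): swap arr[3] and arr[4], array becomes [17, 3, 15, 3, 18, 19, 26]
i ends at 4, j ends at 3: the pointers have crossed (j < i), so scanning stops.

Swap pivot arr[0] with arr[3] to place pivot at position 3: [3, 3, 15, 17, 18, 19, 26]
Pivot position: 3

After partitioning with pivot 17, the array becomes [3, 3, 15, 17, 18, 19, 26]. The pivot is placed at index 3. All elements to the left of the pivot are <= 17, and all elements to the right are > 17.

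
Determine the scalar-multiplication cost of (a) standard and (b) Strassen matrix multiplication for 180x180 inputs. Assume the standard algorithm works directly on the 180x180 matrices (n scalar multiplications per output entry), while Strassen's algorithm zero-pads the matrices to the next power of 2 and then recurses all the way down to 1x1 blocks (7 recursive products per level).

Matrix multiplication for 180x180 matrices:

Strassen's algorithm requires power-of-2 dimensions. Pad 180x180 to 256x256 (next power of 2).

Standard algorithm: 180^3 = 5832000 multiplications
Strassen's algorithm: 7^(log2(256)) = 7^8 = 5764801 multiplications
Savings: 5832000 - 5764801 = 67199 multiplications

Standard: 5832000 multiplications (180^3). Strassen: 5764801 multiplications (7^8, after padding to 256x256). Strassen reduces 8 recursive multiplications to 7 at each level.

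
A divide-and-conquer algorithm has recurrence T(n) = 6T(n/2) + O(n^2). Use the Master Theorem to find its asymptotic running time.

Master Theorem for T(n) = 6T(n/2) + O(n^2):

a = 6, b = 2, c = 2
log_b(a) = log_2(6) = 2.5850

Case 1: c = 2 < log_2(6) = 2.5850
T(n) = O(n^(log_2 6))

For T(n) = 6T(n/2) + O(n^2): log_2(6) = 2.5850. This is Case 1 of the Master Theorem (c < log_b(a), work dominated by leaves), giving O(n^(log_2 6)).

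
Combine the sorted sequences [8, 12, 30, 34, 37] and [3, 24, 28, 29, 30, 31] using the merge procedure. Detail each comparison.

Merging process:

Compare 8 vs 3: take 3 from right. Merged: [3]
Compare 8 vs 24: take 8 from left. Merged: [3, 8]
Compare 12 vs 24: take 12 from left. Merged: [3, 8, 12]
Compare 30 vs 24: take 24 from right. Merged: [3, 8, 12, 24]
Compare 30 vs 28: take 28 from right. Merged: [3, 8, 12, 24, 28]
Compare 30 vs 29: take 29 from right. Merged: [3, 8, 12, 24, 28, 29]
Compare 30 vs 30: take 30 from left. Merged: [3, 8, 12, 24, 28, 29, 30]
Compare 34 vs 30: take 30 from right. Merged: [3, 8, 12, 24, 28, 29, 30, 30]
Compare 34 vs 31: take 31 from right. Merged: [3, 8, 12, 24, 28, 29, 30, 30, 31]
Append remaining from left: [34, 37]. Merged: [3, 8, 12, 24, 28, 29, 30, 30, 31, 34, 37]

Final merged array: [3, 8, 12, 24, 28, 29, 30, 30, 31, 34, 37]
Total comparisons: 9

The merged array is [3, 8, 12, 24, 28, 29, 30, 30, 31, 34, 37], requiring 9 comparisons. The merge step runs in O(n) time where n is the total number of elements.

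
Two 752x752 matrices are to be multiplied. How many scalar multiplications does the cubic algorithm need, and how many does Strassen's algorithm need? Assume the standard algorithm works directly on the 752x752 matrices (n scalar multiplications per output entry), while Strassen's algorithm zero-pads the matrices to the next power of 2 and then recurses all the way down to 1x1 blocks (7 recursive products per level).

Matrix multiplication for 752x752 matrices:

Strassen's algorithm requires power-of-2 dimensions. Pad 752x752 to 1024x1024 (next power of 2).

Standard algorithm: 752^3 = 425259008 multiplications
Strassen's algorithm: 7^(log2(1024)) = 7^10 = 282475249 multiplications
Savings: 425259008 - 282475249 = 142783759 multiplications

Standard: 425259008 multiplications (752^3). Strassen: 282475249 multiplications (7^10, after padding to 1024x1024). Strassen reduces 8 recursive multiplications to 7 at each level.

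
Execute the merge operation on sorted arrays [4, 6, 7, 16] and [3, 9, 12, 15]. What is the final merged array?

Merging process:

Compare 4 vs 3: take 3 from right. Merged: [3]
Compare 4 vs 9: take 4 from left. Merged: [3, 4]
Compare 6 vs 9: take 6 from left. Merged: [3, 4, 6]
Compare 7 vs 9: take 7 from left. Merged: [3, 4, 6, 7]
Compare 16 vs 9: take 9 from right. Merged: [3, 4, 6, 7, 9]
Compare 16 vs 12: take 12 from right. Merged: [3, 4, 6, 7, 9, 12]
Compare 16 vs 15: take 15 from right. Merged: [3, 4, 6, 7, 9, 12, 15]
Append remaining from left: [16]. Merged: [3, 4, 6, 7, 9, 12, 15, 16]

Final merged array: [3, 4, 6, 7, 9, 12, 15, 16]
Total comparisons: 7

The merged array is [3, 4, 6, 7, 9, 12, 15, 16], requiring 7 comparisons. The merge step runs in O(n) time where n is the total number of elements.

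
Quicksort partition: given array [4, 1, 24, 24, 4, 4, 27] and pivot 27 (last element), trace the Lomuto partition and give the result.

Lomuto partition with pivot = 27:

Initial array: [4, 1, 24, 24, 4, 4, 27]

arr[0]=4 <= 27: swap with position 0, array becomes [4, 1, 24, 24, 4, 4, 27]
arr[1]=1 <= 27: swap with position 1, array becomes [4, 1, 24, 24, 4, 4, 27]
arr[2]=24 <= 27: swap with position 2, array becomes [4, 1, 24, 24, 4, 4, 27]
arr[3]=24 <= 27: swap with position 3, array becomes [4, 1, 24, 24, 4, 4, 27]
arr[4]=4 <= 27: swap with position 4, array becomes [4, 1, 24, 24, 4, 4, 27]
arr[5]=4 <= 27: swap with position 5, array becomes [4, 1, 24, 24, 4, 4, 27]

Place pivot at position 6: [4, 1, 24, 24, 4, 4, 27]
Pivot position: 6

After partitioning with pivot 27, the array becomes [4, 1, 24, 24, 4, 4, 27]. The pivot is placed at index 6. All elements to the left of the pivot are <= 27, and all elements to the right are > 27.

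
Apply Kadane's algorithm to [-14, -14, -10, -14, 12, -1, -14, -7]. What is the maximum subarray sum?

Using Kadane's algorithm on [-14, -14, -10, -14, 12, -1, -14, -7]:

Scanning through the array:
Position 1 (value -14): max_ending_here = -14, max_so_far = -14
Position 2 (value -10): max_ending_here = -10, max_so_far = -10
Position 3 (value -14): max_ending_here = -14, max_so_far = -10
Position 4 (value 12): max_ending_here = 12, max_so_far = 12
Position 5 (value -1): max_ending_here = 11, max_so_far = 12
Position 6 (value -14): max_ending_here = -3, max_so_far = 12
Position 7 (value -7): max_ending_here = -7, max_so_far = 12

Maximum subarray: [12]
Maximum sum: 12

The maximum subarray is [12] with sum 12. This subarray runs from index 4 to index 4.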